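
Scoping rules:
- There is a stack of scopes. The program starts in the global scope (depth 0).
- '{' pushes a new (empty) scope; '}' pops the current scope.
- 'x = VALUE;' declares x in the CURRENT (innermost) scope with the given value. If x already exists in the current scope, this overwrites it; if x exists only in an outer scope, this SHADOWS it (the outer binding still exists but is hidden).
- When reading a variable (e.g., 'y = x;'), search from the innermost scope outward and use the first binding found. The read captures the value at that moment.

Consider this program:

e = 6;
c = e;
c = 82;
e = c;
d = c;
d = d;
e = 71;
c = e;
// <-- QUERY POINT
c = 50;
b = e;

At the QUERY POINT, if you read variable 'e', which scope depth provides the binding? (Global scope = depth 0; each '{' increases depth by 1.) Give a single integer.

Step 1: declare e=6 at depth 0
Step 2: declare c=(read e)=6 at depth 0
Step 3: declare c=82 at depth 0
Step 4: declare e=(read c)=82 at depth 0
Step 5: declare d=(read c)=82 at depth 0
Step 6: declare d=(read d)=82 at depth 0
Step 7: declare e=71 at depth 0
Step 8: declare c=(read e)=71 at depth 0
Visible at query point: c=71 d=82 e=71

Answer: 0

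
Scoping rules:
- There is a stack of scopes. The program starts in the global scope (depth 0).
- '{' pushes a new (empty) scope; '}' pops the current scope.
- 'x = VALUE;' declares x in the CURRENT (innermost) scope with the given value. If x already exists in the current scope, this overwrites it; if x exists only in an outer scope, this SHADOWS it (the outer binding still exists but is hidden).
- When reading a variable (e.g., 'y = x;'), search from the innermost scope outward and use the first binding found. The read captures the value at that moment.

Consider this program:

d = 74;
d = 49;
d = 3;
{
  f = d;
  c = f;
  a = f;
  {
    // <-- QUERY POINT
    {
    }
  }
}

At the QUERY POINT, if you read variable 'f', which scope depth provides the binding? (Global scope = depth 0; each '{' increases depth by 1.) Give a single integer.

Answer: 1

Derivation:
Step 1: declare d=74 at depth 0
Step 2: declare d=49 at depth 0
Step 3: declare d=3 at depth 0
Step 4: enter scope (depth=1)
Step 5: declare f=(read d)=3 at depth 1
Step 6: declare c=(read f)=3 at depth 1
Step 7: declare a=(read f)=3 at depth 1
Step 8: enter scope (depth=2)
Visible at query point: a=3 c=3 d=3 f=3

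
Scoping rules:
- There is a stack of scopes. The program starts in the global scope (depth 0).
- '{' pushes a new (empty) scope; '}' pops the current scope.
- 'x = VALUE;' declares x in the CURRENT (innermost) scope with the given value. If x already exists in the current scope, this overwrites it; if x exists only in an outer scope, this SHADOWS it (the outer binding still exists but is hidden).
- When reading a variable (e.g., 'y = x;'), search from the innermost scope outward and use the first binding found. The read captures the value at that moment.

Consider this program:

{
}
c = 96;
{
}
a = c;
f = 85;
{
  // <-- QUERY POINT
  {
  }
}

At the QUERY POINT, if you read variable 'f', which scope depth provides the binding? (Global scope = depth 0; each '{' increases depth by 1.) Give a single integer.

Step 1: enter scope (depth=1)
Step 2: exit scope (depth=0)
Step 3: declare c=96 at depth 0
Step 4: enter scope (depth=1)
Step 5: exit scope (depth=0)
Step 6: declare a=(read c)=96 at depth 0
Step 7: declare f=85 at depth 0
Step 8: enter scope (depth=1)
Visible at query point: a=96 c=96 f=85

Answer: 0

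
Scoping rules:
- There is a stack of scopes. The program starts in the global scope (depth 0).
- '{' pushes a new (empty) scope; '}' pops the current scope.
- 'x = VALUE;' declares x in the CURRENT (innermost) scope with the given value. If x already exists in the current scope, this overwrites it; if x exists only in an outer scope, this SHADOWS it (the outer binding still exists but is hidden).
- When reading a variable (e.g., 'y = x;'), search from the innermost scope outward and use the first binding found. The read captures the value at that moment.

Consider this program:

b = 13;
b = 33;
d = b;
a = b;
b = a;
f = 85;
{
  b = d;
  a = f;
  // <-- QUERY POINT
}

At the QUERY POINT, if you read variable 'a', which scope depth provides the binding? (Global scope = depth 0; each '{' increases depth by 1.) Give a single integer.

Step 1: declare b=13 at depth 0
Step 2: declare b=33 at depth 0
Step 3: declare d=(read b)=33 at depth 0
Step 4: declare a=(read b)=33 at depth 0
Step 5: declare b=(read a)=33 at depth 0
Step 6: declare f=85 at depth 0
Step 7: enter scope (depth=1)
Step 8: declare b=(read d)=33 at depth 1
Step 9: declare a=(read f)=85 at depth 1
Visible at query point: a=85 b=33 d=33 f=85

Answer: 1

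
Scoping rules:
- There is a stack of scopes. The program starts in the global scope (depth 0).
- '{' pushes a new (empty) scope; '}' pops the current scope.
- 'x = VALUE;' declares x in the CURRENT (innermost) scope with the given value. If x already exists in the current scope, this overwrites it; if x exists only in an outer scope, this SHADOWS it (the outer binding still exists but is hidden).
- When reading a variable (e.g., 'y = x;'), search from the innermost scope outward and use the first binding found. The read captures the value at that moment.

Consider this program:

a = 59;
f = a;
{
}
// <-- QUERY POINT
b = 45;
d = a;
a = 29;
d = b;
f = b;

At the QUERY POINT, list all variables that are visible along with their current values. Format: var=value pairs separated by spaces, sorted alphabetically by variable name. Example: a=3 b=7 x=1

Answer: a=59 f=59

Derivation:
Step 1: declare a=59 at depth 0
Step 2: declare f=(read a)=59 at depth 0
Step 3: enter scope (depth=1)
Step 4: exit scope (depth=0)
Visible at query point: a=59 f=59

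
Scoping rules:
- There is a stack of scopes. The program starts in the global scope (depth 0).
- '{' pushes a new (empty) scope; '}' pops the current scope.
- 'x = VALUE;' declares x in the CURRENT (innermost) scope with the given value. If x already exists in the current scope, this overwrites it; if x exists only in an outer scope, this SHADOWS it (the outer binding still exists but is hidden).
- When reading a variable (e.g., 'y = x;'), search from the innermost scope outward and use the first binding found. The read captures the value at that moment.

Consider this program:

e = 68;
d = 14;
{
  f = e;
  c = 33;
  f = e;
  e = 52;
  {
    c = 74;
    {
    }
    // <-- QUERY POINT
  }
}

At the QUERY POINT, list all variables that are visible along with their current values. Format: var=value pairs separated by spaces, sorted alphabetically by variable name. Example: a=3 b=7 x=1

Step 1: declare e=68 at depth 0
Step 2: declare d=14 at depth 0
Step 3: enter scope (depth=1)
Step 4: declare f=(read e)=68 at depth 1
Step 5: declare c=33 at depth 1
Step 6: declare f=(read e)=68 at depth 1
Step 7: declare e=52 at depth 1
Step 8: enter scope (depth=2)
Step 9: declare c=74 at depth 2
Step 10: enter scope (depth=3)
Step 11: exit scope (depth=2)
Visible at query point: c=74 d=14 e=52 f=68

Answer: c=74 d=14 e=52 f=68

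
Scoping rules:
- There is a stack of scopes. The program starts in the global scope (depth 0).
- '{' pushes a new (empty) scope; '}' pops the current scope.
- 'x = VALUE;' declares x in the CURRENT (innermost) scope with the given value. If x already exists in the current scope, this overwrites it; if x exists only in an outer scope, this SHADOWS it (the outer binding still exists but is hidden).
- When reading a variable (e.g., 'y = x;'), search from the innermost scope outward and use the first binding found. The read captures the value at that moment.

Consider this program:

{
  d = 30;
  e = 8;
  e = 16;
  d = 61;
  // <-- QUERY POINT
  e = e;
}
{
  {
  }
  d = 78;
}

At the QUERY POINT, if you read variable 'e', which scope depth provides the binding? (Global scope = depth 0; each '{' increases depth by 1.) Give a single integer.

Step 1: enter scope (depth=1)
Step 2: declare d=30 at depth 1
Step 3: declare e=8 at depth 1
Step 4: declare e=16 at depth 1
Step 5: declare d=61 at depth 1
Visible at query point: d=61 e=16

Answer: 1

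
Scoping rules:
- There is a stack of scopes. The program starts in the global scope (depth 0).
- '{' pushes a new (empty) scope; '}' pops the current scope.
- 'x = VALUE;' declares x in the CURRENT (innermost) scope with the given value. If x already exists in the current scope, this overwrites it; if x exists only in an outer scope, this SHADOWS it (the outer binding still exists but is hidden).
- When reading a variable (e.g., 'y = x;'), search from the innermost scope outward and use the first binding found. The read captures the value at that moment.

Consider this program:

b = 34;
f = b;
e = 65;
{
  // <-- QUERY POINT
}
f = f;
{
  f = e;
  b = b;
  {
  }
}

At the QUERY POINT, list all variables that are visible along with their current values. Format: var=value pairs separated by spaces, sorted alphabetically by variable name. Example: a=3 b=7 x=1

Step 1: declare b=34 at depth 0
Step 2: declare f=(read b)=34 at depth 0
Step 3: declare e=65 at depth 0
Step 4: enter scope (depth=1)
Visible at query point: b=34 e=65 f=34

Answer: b=34 e=65 f=34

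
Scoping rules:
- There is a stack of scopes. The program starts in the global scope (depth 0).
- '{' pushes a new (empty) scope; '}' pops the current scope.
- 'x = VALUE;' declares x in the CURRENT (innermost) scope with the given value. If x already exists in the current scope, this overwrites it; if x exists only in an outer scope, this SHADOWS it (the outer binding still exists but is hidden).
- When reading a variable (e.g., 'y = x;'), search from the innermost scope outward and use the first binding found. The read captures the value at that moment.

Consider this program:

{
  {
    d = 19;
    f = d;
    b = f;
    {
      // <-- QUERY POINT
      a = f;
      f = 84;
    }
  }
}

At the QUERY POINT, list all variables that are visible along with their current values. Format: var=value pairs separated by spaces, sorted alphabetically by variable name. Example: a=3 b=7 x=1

Answer: b=19 d=19 f=19

Derivation:
Step 1: enter scope (depth=1)
Step 2: enter scope (depth=2)
Step 3: declare d=19 at depth 2
Step 4: declare f=(read d)=19 at depth 2
Step 5: declare b=(read f)=19 at depth 2
Step 6: enter scope (depth=3)
Visible at query point: b=19 d=19 f=19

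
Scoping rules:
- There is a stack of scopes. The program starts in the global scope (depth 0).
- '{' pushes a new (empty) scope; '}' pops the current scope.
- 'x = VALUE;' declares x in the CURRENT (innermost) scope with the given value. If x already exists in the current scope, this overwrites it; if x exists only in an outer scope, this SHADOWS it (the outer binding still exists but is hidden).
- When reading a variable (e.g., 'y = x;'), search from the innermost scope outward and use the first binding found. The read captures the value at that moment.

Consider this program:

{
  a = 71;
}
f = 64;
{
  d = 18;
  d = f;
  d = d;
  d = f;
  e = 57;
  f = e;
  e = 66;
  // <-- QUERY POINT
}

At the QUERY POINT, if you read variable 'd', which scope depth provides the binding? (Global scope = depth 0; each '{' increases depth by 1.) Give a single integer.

Answer: 1

Derivation:
Step 1: enter scope (depth=1)
Step 2: declare a=71 at depth 1
Step 3: exit scope (depth=0)
Step 4: declare f=64 at depth 0
Step 5: enter scope (depth=1)
Step 6: declare d=18 at depth 1
Step 7: declare d=(read f)=64 at depth 1
Step 8: declare d=(read d)=64 at depth 1
Step 9: declare d=(read f)=64 at depth 1
Step 10: declare e=57 at depth 1
Step 11: declare f=(read e)=57 at depth 1
Step 12: declare e=66 at depth 1
Visible at query point: d=64 e=66 f=57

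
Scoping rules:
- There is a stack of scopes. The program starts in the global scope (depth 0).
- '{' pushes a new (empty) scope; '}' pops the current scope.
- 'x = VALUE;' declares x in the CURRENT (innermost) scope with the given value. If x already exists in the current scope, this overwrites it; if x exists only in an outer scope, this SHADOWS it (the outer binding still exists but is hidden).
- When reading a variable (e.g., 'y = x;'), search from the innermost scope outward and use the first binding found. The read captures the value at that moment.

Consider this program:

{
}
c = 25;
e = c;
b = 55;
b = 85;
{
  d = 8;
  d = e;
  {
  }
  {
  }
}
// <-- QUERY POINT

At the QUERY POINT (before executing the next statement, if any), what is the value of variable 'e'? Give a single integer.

Answer: 25

Derivation:
Step 1: enter scope (depth=1)
Step 2: exit scope (depth=0)
Step 3: declare c=25 at depth 0
Step 4: declare e=(read c)=25 at depth 0
Step 5: declare b=55 at depth 0
Step 6: declare b=85 at depth 0
Step 7: enter scope (depth=1)
Step 8: declare d=8 at depth 1
Step 9: declare d=(read e)=25 at depth 1
Step 10: enter scope (depth=2)
Step 11: exit scope (depth=1)
Step 12: enter scope (depth=2)
Step 13: exit scope (depth=1)
Step 14: exit scope (depth=0)
Visible at query point: b=85 c=25 e=25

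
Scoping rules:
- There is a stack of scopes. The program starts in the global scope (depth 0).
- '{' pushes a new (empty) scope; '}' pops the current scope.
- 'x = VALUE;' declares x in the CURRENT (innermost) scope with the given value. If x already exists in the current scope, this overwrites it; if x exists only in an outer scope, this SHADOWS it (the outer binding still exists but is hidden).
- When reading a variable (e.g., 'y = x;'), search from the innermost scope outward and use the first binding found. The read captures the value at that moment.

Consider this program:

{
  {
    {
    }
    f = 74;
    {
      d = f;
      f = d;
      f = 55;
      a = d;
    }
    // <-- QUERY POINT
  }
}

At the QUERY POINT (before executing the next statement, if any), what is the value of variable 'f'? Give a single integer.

Step 1: enter scope (depth=1)
Step 2: enter scope (depth=2)
Step 3: enter scope (depth=3)
Step 4: exit scope (depth=2)
Step 5: declare f=74 at depth 2
Step 6: enter scope (depth=3)
Step 7: declare d=(read f)=74 at depth 3
Step 8: declare f=(read d)=74 at depth 3
Step 9: declare f=55 at depth 3
Step 10: declare a=(read d)=74 at depth 3
Step 11: exit scope (depth=2)
Visible at query point: f=74

Answer: 74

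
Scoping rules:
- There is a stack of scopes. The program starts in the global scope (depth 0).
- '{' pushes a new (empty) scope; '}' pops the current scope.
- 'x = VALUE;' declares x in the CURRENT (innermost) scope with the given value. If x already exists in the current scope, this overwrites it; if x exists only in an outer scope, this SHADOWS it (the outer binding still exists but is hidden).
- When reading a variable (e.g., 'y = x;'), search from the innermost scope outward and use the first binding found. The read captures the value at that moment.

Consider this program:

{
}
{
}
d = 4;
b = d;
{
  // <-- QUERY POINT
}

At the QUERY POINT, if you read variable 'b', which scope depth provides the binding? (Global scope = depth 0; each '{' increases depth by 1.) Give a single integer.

Answer: 0

Derivation:
Step 1: enter scope (depth=1)
Step 2: exit scope (depth=0)
Step 3: enter scope (depth=1)
Step 4: exit scope (depth=0)
Step 5: declare d=4 at depth 0
Step 6: declare b=(read d)=4 at depth 0
Step 7: enter scope (depth=1)
Visible at query point: b=4 d=4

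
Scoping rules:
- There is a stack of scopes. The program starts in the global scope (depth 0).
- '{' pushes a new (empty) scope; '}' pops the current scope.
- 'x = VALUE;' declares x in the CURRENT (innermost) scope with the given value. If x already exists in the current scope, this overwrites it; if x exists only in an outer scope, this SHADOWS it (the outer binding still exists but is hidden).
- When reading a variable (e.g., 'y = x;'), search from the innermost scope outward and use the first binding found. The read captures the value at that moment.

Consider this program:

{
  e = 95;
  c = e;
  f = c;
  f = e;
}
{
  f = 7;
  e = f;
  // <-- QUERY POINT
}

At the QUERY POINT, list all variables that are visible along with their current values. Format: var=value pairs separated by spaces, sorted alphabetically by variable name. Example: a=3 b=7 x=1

Step 1: enter scope (depth=1)
Step 2: declare e=95 at depth 1
Step 3: declare c=(read e)=95 at depth 1
Step 4: declare f=(read c)=95 at depth 1
Step 5: declare f=(read e)=95 at depth 1
Step 6: exit scope (depth=0)
Step 7: enter scope (depth=1)
Step 8: declare f=7 at depth 1
Step 9: declare e=(read f)=7 at depth 1
Visible at query point: e=7 f=7

Answer: e=7 f=7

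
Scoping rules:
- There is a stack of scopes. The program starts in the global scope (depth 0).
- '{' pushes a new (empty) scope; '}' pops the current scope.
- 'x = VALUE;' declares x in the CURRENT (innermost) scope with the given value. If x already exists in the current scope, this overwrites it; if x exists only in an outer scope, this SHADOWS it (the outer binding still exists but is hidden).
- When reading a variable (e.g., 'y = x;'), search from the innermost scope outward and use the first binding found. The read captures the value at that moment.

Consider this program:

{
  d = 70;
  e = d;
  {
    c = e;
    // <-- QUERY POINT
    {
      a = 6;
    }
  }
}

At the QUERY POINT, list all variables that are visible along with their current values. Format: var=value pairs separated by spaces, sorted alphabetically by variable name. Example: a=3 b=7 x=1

Answer: c=70 d=70 e=70

Derivation:
Step 1: enter scope (depth=1)
Step 2: declare d=70 at depth 1
Step 3: declare e=(read d)=70 at depth 1
Step 4: enter scope (depth=2)
Step 5: declare c=(read e)=70 at depth 2
Visible at query point: c=70 d=70 e=70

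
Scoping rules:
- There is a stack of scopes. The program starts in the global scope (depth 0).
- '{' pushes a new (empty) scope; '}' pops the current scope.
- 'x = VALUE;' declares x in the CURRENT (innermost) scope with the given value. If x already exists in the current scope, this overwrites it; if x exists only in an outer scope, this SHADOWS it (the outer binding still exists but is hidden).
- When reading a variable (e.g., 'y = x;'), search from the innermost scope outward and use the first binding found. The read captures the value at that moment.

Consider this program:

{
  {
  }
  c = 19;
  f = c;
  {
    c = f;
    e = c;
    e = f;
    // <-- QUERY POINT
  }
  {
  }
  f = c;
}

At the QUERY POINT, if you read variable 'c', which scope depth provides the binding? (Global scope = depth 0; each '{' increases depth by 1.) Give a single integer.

Step 1: enter scope (depth=1)
Step 2: enter scope (depth=2)
Step 3: exit scope (depth=1)
Step 4: declare c=19 at depth 1
Step 5: declare f=(read c)=19 at depth 1
Step 6: enter scope (depth=2)
Step 7: declare c=(read f)=19 at depth 2
Step 8: declare e=(read c)=19 at depth 2
Step 9: declare e=(read f)=19 at depth 2
Visible at query point: c=19 e=19 f=19

Answer: 2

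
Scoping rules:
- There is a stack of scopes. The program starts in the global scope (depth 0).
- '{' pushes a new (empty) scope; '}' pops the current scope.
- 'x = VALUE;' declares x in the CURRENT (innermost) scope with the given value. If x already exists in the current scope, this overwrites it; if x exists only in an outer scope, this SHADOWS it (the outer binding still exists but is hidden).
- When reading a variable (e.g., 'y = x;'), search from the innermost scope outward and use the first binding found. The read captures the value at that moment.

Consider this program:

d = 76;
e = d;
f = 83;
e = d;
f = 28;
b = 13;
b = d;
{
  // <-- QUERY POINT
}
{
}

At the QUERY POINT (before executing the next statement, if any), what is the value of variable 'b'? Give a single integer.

Step 1: declare d=76 at depth 0
Step 2: declare e=(read d)=76 at depth 0
Step 3: declare f=83 at depth 0
Step 4: declare e=(read d)=76 at depth 0
Step 5: declare f=28 at depth 0
Step 6: declare b=13 at depth 0
Step 7: declare b=(read d)=76 at depth 0
Step 8: enter scope (depth=1)
Visible at query point: b=76 d=76 e=76 f=28

Answer: 76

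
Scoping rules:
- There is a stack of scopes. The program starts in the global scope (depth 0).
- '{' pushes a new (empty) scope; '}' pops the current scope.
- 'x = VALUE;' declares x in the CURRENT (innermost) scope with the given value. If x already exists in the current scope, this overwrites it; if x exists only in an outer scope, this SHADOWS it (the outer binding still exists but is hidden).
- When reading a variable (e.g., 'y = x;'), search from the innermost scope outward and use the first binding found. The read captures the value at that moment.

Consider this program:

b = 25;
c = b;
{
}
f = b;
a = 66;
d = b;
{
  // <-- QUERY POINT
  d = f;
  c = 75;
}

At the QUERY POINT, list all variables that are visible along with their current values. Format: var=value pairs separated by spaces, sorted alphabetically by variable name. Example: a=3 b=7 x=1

Answer: a=66 b=25 c=25 d=25 f=25

Derivation:
Step 1: declare b=25 at depth 0
Step 2: declare c=(read b)=25 at depth 0
Step 3: enter scope (depth=1)
Step 4: exit scope (depth=0)
Step 5: declare f=(read b)=25 at depth 0
Step 6: declare a=66 at depth 0
Step 7: declare d=(read b)=25 at depth 0
Step 8: enter scope (depth=1)
Visible at query point: a=66 b=25 c=25 d=25 f=25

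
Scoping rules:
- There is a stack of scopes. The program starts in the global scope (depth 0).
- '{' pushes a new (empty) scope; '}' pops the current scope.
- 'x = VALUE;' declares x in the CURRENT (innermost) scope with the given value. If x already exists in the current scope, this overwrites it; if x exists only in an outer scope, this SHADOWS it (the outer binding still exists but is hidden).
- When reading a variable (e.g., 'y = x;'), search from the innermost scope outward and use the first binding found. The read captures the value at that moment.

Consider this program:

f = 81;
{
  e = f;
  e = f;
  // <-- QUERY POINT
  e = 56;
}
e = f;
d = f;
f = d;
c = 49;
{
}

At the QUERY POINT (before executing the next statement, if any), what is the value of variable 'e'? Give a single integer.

Step 1: declare f=81 at depth 0
Step 2: enter scope (depth=1)
Step 3: declare e=(read f)=81 at depth 1
Step 4: declare e=(read f)=81 at depth 1
Visible at query point: e=81 f=81

Answer: 81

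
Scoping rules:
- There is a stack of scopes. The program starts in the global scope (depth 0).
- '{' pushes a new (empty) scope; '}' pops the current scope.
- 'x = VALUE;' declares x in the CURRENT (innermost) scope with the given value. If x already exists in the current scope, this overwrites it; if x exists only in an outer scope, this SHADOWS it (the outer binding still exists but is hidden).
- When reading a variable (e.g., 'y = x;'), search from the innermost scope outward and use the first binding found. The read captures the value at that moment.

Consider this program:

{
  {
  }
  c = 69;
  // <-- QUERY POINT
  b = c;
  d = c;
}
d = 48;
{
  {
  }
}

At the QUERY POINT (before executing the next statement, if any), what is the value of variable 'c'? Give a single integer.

Answer: 69

Derivation:
Step 1: enter scope (depth=1)
Step 2: enter scope (depth=2)
Step 3: exit scope (depth=1)
Step 4: declare c=69 at depth 1
Visible at query point: c=69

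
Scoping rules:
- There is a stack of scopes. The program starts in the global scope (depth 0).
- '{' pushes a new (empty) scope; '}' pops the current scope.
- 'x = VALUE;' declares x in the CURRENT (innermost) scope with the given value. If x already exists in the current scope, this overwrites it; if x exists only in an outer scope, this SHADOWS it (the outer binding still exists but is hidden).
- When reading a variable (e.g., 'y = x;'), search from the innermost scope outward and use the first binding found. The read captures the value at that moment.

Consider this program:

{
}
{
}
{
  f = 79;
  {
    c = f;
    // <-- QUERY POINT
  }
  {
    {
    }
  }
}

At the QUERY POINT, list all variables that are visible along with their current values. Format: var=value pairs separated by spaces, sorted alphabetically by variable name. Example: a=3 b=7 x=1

Step 1: enter scope (depth=1)
Step 2: exit scope (depth=0)
Step 3: enter scope (depth=1)
Step 4: exit scope (depth=0)
Step 5: enter scope (depth=1)
Step 6: declare f=79 at depth 1
Step 7: enter scope (depth=2)
Step 8: declare c=(read f)=79 at depth 2
Visible at query point: c=79 f=79

Answer: c=79 f=79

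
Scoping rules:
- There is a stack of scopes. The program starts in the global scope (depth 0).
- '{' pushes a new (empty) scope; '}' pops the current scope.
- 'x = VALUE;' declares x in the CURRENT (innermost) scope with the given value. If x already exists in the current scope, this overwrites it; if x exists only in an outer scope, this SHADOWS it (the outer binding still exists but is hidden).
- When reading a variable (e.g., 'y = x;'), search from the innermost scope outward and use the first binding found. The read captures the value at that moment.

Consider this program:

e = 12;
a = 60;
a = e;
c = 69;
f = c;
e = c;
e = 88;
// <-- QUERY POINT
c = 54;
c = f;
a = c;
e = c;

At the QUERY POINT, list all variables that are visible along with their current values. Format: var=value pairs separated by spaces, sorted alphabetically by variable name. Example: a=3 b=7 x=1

Answer: a=12 c=69 e=88 f=69

Derivation:
Step 1: declare e=12 at depth 0
Step 2: declare a=60 at depth 0
Step 3: declare a=(read e)=12 at depth 0
Step 4: declare c=69 at depth 0
Step 5: declare f=(read c)=69 at depth 0
Step 6: declare e=(read c)=69 at depth 0
Step 7: declare e=88 at depth 0
Visible at query point: a=12 c=69 e=88 f=69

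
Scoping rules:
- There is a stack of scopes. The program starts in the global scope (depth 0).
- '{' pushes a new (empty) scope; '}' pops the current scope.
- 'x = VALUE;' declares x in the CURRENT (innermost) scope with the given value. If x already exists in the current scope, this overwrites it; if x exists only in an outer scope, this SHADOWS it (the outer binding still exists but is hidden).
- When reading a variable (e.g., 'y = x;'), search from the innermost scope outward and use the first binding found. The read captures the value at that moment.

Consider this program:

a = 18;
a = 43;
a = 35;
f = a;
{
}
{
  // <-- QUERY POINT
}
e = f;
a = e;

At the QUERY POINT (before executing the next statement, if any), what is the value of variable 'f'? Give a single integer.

Answer: 35

Derivation:
Step 1: declare a=18 at depth 0
Step 2: declare a=43 at depth 0
Step 3: declare a=35 at depth 0
Step 4: declare f=(read a)=35 at depth 0
Step 5: enter scope (depth=1)
Step 6: exit scope (depth=0)
Step 7: enter scope (depth=1)
Visible at query point: a=35 f=35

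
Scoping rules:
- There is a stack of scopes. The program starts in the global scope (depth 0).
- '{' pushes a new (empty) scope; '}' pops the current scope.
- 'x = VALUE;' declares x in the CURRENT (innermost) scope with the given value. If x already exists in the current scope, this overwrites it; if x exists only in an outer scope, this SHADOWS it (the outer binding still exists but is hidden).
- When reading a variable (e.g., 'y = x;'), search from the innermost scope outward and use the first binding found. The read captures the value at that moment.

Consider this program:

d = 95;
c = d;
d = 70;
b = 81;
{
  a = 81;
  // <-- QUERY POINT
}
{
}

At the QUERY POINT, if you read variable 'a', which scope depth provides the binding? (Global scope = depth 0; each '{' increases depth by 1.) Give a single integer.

Answer: 1

Derivation:
Step 1: declare d=95 at depth 0
Step 2: declare c=(read d)=95 at depth 0
Step 3: declare d=70 at depth 0
Step 4: declare b=81 at depth 0
Step 5: enter scope (depth=1)
Step 6: declare a=81 at depth 1
Visible at query point: a=81 b=81 c=95 d=70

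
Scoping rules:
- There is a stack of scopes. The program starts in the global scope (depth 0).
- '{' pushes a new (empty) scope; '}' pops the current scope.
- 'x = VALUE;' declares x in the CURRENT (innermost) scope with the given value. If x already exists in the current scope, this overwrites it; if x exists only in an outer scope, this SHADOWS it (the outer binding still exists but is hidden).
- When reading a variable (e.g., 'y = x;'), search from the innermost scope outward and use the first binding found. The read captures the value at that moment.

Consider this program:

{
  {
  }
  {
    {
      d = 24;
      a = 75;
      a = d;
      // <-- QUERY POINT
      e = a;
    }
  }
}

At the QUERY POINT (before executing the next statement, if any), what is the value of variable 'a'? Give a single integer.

Answer: 24

Derivation:
Step 1: enter scope (depth=1)
Step 2: enter scope (depth=2)
Step 3: exit scope (depth=1)
Step 4: enter scope (depth=2)
Step 5: enter scope (depth=3)
Step 6: declare d=24 at depth 3
Step 7: declare a=75 at depth 3
Step 8: declare a=(read d)=24 at depth 3
Visible at query point: a=24 d=24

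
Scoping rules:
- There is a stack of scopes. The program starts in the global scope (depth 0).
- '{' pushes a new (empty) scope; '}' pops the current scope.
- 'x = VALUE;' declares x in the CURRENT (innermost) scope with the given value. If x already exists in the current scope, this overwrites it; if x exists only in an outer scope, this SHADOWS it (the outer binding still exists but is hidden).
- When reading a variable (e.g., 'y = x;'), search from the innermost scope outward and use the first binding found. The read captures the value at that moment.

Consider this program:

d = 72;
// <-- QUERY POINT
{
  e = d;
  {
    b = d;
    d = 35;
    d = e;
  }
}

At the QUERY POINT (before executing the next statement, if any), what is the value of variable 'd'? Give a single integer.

Step 1: declare d=72 at depth 0
Visible at query point: d=72

Answer: 72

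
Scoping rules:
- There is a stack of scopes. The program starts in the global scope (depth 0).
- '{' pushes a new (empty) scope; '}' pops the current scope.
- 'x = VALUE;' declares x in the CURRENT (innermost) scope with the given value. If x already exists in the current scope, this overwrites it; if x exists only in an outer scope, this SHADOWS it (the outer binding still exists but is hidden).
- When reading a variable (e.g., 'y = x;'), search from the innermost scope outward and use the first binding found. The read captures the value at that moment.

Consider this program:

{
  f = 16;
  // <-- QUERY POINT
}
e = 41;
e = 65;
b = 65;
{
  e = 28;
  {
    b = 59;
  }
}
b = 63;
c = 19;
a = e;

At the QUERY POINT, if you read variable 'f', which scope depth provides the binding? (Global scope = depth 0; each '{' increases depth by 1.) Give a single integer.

Step 1: enter scope (depth=1)
Step 2: declare f=16 at depth 1
Visible at query point: f=16

Answer: 1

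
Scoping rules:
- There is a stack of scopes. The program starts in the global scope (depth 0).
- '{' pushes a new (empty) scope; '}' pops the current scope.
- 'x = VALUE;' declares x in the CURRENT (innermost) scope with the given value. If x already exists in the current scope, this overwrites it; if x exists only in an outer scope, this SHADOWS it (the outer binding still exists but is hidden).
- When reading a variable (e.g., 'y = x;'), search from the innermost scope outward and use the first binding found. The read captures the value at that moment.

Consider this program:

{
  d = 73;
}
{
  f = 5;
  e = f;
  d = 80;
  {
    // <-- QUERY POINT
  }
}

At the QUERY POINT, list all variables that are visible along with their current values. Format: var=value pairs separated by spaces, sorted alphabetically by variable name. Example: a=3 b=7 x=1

Step 1: enter scope (depth=1)
Step 2: declare d=73 at depth 1
Step 3: exit scope (depth=0)
Step 4: enter scope (depth=1)
Step 5: declare f=5 at depth 1
Step 6: declare e=(read f)=5 at depth 1
Step 7: declare d=80 at depth 1
Step 8: enter scope (depth=2)
Visible at query point: d=80 e=5 f=5

Answer: d=80 e=5 f=5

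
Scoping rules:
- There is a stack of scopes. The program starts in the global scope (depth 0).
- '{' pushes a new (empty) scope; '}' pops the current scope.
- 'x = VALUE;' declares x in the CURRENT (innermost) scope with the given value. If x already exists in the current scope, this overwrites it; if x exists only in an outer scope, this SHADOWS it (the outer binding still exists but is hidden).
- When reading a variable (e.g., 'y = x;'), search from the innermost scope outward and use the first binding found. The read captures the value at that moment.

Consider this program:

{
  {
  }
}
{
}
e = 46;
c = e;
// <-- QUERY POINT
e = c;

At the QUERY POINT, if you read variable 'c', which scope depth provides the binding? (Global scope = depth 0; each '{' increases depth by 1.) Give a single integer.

Step 1: enter scope (depth=1)
Step 2: enter scope (depth=2)
Step 3: exit scope (depth=1)
Step 4: exit scope (depth=0)
Step 5: enter scope (depth=1)
Step 6: exit scope (depth=0)
Step 7: declare e=46 at depth 0
Step 8: declare c=(read e)=46 at depth 0
Visible at query point: c=46 e=46

Answer: 0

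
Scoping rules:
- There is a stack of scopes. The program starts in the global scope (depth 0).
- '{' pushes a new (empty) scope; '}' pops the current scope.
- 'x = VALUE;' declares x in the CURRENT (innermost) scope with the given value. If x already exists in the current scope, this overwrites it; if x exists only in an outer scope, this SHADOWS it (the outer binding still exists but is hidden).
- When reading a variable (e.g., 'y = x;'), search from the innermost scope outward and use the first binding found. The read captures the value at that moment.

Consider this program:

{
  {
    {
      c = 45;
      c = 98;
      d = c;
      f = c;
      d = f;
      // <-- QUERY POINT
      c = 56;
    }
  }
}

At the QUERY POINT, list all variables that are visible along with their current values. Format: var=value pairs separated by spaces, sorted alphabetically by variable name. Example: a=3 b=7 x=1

Step 1: enter scope (depth=1)
Step 2: enter scope (depth=2)
Step 3: enter scope (depth=3)
Step 4: declare c=45 at depth 3
Step 5: declare c=98 at depth 3
Step 6: declare d=(read c)=98 at depth 3
Step 7: declare f=(read c)=98 at depth 3
Step 8: declare d=(read f)=98 at depth 3
Visible at query point: c=98 d=98 f=98

Answer: c=98 d=98 f=98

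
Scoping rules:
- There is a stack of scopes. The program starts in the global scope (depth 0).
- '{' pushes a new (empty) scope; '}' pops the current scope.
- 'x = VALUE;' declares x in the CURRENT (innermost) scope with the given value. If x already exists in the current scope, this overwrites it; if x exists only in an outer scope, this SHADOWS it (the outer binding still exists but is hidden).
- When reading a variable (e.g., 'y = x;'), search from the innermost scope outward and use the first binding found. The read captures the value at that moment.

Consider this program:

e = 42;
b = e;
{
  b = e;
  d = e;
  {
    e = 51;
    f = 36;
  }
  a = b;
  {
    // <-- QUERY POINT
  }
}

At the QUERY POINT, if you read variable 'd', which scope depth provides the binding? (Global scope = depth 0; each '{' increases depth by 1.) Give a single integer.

Answer: 1

Derivation:
Step 1: declare e=42 at depth 0
Step 2: declare b=(read e)=42 at depth 0
Step 3: enter scope (depth=1)
Step 4: declare b=(read e)=42 at depth 1
Step 5: declare d=(read e)=42 at depth 1
Step 6: enter scope (depth=2)
Step 7: declare e=51 at depth 2
Step 8: declare f=36 at depth 2
Step 9: exit scope (depth=1)
Step 10: declare a=(read b)=42 at depth 1
Step 11: enter scope (depth=2)
Visible at query point: a=42 b=42 d=42 e=42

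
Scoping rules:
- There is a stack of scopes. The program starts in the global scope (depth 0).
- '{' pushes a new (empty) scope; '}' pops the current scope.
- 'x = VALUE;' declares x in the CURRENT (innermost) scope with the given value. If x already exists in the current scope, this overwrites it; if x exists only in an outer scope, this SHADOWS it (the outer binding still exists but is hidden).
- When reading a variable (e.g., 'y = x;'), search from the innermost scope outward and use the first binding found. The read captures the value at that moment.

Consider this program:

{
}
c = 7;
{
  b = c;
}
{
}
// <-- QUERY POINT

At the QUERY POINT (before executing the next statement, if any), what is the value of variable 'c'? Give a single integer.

Answer: 7

Derivation:
Step 1: enter scope (depth=1)
Step 2: exit scope (depth=0)
Step 3: declare c=7 at depth 0
Step 4: enter scope (depth=1)
Step 5: declare b=(read c)=7 at depth 1
Step 6: exit scope (depth=0)
Step 7: enter scope (depth=1)
Step 8: exit scope (depth=0)
Visible at query point: c=7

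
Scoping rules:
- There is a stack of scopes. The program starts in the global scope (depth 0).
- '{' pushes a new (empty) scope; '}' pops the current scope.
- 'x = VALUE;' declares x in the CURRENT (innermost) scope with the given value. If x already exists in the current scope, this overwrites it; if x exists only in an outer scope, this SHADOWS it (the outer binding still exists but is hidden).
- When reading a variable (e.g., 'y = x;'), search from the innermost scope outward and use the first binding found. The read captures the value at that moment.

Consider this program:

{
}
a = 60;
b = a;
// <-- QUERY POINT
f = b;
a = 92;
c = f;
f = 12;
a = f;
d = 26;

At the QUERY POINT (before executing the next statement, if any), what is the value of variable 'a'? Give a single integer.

Answer: 60

Derivation:
Step 1: enter scope (depth=1)
Step 2: exit scope (depth=0)
Step 3: declare a=60 at depth 0
Step 4: declare b=(read a)=60 at depth 0
Visible at query point: a=60 b=60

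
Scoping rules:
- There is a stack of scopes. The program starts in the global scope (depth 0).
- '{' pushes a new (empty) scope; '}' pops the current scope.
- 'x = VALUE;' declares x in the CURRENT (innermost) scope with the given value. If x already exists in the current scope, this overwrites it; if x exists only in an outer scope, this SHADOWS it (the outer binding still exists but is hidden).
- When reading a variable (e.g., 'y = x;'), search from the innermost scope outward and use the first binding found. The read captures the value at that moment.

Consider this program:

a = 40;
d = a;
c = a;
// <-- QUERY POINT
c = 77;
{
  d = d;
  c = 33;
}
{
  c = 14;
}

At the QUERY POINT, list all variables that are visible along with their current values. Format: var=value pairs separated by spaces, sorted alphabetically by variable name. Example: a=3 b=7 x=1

Answer: a=40 c=40 d=40

Derivation:
Step 1: declare a=40 at depth 0
Step 2: declare d=(read a)=40 at depth 0
Step 3: declare c=(read a)=40 at depth 0
Visible at query point: a=40 c=40 d=40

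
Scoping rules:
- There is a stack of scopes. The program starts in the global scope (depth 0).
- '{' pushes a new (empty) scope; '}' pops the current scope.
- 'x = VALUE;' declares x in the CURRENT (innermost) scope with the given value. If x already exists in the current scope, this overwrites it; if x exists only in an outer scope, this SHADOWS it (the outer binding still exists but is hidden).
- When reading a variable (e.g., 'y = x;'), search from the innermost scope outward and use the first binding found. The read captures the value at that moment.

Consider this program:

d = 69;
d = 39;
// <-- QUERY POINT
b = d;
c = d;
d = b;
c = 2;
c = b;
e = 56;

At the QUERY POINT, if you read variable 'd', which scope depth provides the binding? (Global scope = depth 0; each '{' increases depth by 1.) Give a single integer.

Answer: 0

Derivation:
Step 1: declare d=69 at depth 0
Step 2: declare d=39 at depth 0
Visible at query point: d=39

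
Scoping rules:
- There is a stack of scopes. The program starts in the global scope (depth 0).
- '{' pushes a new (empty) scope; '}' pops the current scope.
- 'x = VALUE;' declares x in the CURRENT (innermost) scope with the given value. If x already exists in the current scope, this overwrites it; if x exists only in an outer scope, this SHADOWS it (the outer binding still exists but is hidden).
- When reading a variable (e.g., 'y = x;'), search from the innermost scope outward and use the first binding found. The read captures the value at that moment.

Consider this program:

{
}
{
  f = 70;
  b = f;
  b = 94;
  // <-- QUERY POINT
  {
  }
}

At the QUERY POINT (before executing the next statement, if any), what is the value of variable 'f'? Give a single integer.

Answer: 70

Derivation:
Step 1: enter scope (depth=1)
Step 2: exit scope (depth=0)
Step 3: enter scope (depth=1)
Step 4: declare f=70 at depth 1
Step 5: declare b=(read f)=70 at depth 1
Step 6: declare b=94 at depth 1
Visible at query point: b=94 f=70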